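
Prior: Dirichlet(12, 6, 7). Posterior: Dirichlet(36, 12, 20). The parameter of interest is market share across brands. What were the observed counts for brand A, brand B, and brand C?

counts (24, 6, 13)

For a Dirichlet(α) prior with multinomial counts c, the posterior is Dirichlet(α + c) componentwise.
Counts are posterior − prior componentwise: 36−12=24, 12−6=6, 20−7=13.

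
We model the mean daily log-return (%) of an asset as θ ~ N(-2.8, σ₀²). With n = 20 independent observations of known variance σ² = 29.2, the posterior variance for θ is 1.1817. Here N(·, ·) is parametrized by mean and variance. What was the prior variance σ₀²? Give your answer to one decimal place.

Posterior precision equals prior precision plus data precision: 1/σ_n² = 1/σ₀² + n/σ².
So 1/σ₀² = 1/1.1817 − 20/29.2 = 0.846238 − 0.684932 = 0.161306.
Hence σ₀² = 1/0.161306 ≈ 6.2.

σ₀² = 6.2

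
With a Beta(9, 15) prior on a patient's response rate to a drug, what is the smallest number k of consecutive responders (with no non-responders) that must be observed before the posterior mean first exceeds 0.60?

k = 14

After k responders and 0 non-responders the posterior is Beta(9+k, 15), with mean (9+k)/(9+15+k).
Set (9+k)/(24+k) > 0.60 and solve: k > (0.60·24 − 9)/(1 − 0.60) = 13.500.
The smallest integer exceeding 13.500 is 14.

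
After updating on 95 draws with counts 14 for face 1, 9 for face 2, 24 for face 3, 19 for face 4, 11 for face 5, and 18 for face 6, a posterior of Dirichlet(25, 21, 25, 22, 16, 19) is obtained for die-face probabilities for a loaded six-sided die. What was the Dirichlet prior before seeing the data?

Dirichlet(11, 12, 1, 3, 5, 1)

For a Dirichlet(α) prior with multinomial counts c, the posterior is Dirichlet(α + c) componentwise.
Subtract each count from the matching posterior parameter: 25−14=11, 21−9=12, 25−24=1, 22−19=3, 16−11=5, 19−18=1.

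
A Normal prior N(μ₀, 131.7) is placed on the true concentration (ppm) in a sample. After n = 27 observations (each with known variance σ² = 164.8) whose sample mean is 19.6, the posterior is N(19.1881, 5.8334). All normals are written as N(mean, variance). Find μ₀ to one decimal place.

With known observation variance, the Normal–Normal posterior has precision τ_n = τ₀ + n/σ² and mean μ_n = (τ₀μ₀ + (n/σ²)x̄)/τ_n.
Here τ₀ = 1/131.7 = 0.007593 and τ_data = 27/164.8 = 0.163835, so τ_n = 0.171428.
Rearranging for μ₀: μ₀ = (μ_n·τ_n − τ_data·x̄)/τ₀ = (19.1881·0.171428 − 0.163835·19.6) / 0.007593 = 0.078212/0.007593 ≈ 10.3.

μ₀ = 10.3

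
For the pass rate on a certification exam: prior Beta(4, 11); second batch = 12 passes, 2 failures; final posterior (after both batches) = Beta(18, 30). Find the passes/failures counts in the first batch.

Because Beta–binomial updating is additive in the counts, the combined data contributed (α_post−α_prior, β_post−β_prior) successes and failures.
Total across both batches: 18−4=14 passes, 30−11=19 failures.
Subtract the second batch: 14−12=2 passes and 19−2=17 failures.

2 passes and 17 failures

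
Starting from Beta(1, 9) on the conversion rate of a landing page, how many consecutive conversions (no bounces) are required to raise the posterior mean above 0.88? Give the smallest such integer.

After k conversions and 0 bounces the posterior is Beta(1+k, 9), with mean (1+k)/(1+9+k).
Set (1+k)/(10+k) > 0.88 and solve: k > (0.88·10 − 1)/(1 − 0.88) = 65.000.
The smallest integer exceeding 65.000 is 66.

k = 66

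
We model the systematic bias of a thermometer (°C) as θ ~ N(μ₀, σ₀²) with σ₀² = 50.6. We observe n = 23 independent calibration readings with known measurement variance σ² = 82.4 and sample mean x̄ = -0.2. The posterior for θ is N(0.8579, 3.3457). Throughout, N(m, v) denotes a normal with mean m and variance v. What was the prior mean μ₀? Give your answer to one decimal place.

μ₀ = 15.8

With known observation variance, the Normal–Normal posterior has precision τ_n = τ₀ + n/σ² and mean μ_n = (τ₀μ₀ + (n/σ²)x̄)/τ_n.
Here τ₀ = 1/50.6 = 0.019763 and τ_data = 23/82.4 = 0.279126, so τ_n = 0.298889.
Rearranging for μ₀: μ₀ = (μ_n·τ_n − τ_data·x̄)/τ₀ = (0.8579·0.298889 − 0.279126·-0.2) / 0.019763 = 0.312242/0.019763 ≈ 15.8.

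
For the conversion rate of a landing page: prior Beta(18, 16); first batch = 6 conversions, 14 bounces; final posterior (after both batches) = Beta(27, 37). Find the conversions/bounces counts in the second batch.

3 conversions and 7 bounces

Sequential conjugate updates are equivalent to a single update on the pooled data, so total successes = posterior α − prior α and total failures = posterior β − prior β.
Total across both batches: 27−18=9 conversions, 37−16=21 bounces.
Subtract the first batch: 9−6=3 conversions and 21−14=7 bounces.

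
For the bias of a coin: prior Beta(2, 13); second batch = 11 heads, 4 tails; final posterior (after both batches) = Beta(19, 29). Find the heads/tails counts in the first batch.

Because Beta–binomial updating is additive in the counts, the combined data contributed (α_post−α_prior, β_post−β_prior) successes and failures.
Total across both batches: 19−2=17 heads, 29−13=16 tails.
Subtract the second batch: 17−11=6 heads and 16−4=12 tails.

6 heads and 12 tails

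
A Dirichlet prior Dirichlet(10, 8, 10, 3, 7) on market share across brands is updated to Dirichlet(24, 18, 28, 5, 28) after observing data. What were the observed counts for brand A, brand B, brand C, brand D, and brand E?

counts (14, 10, 18, 2, 21)

For a Dirichlet(α) prior with multinomial counts c, the posterior is Dirichlet(α + c) componentwise.
Counts are posterior − prior componentwise: 24−10=14, 18−8=10, 28−10=18, 5−3=2, 28−7=21.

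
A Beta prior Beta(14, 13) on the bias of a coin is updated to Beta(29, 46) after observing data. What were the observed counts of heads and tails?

15 heads and 33 tails

Beta is conjugate to the binomial likelihood: posterior = Beta(a+s, b+f).
So s = 29 − 14 = 15 and f = 46 − 13 = 33.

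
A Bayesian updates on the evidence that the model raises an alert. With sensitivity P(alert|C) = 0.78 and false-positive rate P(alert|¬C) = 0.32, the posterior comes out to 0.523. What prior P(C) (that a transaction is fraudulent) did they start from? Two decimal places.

Bayes' rule in odds form gives O(C|E) = O(C)·[P(E|C)/P(E|¬C)], hence O(C) = O(C|E)/LR.
Posterior odds = 0.523/(1−0.523) = 1.0964. LR = 0.78/0.32 = 2.4375.
Prior odds = 1.0964/2.4375 = 0.4498, so P(C) = 0.4498/(1+0.4498) ≈ 0.31.

P(C) = 0.31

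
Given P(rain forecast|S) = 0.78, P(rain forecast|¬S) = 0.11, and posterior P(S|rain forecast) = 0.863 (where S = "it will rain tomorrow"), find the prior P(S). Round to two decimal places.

Bayes' rule in odds form gives O(S|E) = O(S)·[P(E|S)/P(E|¬S)], hence O(S) = O(S|E)/LR.
Posterior odds = 0.863/(1−0.863) = 6.2993. LR = 0.78/0.11 = 7.0909.
Prior odds = 6.2993/7.0909 = 0.8884, so P(S) = 0.8884/(1+0.8884) ≈ 0.47.

P(S) = 0.47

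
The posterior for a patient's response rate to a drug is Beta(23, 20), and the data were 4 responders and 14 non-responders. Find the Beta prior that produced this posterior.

Beta(19, 6)

Beta is conjugate to the binomial likelihood: posterior = Beta(α+s, β+f).
Subtract the data counts: 23−4=19, 20−14=6.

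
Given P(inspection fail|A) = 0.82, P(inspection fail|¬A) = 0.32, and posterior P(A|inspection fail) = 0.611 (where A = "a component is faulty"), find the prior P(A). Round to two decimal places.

In odds form, posterior odds = prior odds × likelihood ratio, so prior odds = posterior odds ÷ LR.
Posterior odds = 0.611/(1−0.611) = 1.5707. LR = 0.82/0.32 = 2.5625.
Prior odds = 1.5707/2.5625 = 0.6130, so P(A) = 0.6130/(1+0.6130) ≈ 0.38.

P(A) = 0.38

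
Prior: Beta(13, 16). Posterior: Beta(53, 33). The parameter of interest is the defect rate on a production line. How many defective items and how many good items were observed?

Under Beta–binomial conjugacy the posterior parameters are (a+s, b+f).
Match parameters: s=53−13=40, f=33−16=17.

40 defective items and 17 good items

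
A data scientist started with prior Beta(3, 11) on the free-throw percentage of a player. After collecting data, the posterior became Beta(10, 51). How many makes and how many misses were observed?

Beta is conjugate to the binomial likelihood: posterior = Beta(a+s, b+f).
So s = 10 − 3 = 7 and f = 51 − 11 = 40.

7 makes and 40 misses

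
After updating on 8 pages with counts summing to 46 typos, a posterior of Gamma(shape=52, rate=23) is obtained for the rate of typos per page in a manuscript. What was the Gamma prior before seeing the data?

A Gamma(α, β) prior (rate parametrization) on a Poisson rate with n observations summing to S gives posterior Gamma(α+S, β+n).
So α = 52 − 46 = 6 and β = 23 − 8 = 15.

Gamma(shape=6, rate=15)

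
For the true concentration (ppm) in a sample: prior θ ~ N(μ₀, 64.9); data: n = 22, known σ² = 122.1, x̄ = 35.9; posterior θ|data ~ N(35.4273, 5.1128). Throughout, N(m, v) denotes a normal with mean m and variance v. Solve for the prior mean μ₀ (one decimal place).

μ₀ = 29.9

The posterior mean is a precision-weighted average: μ_n = (τ₀μ₀ + τ_data·x̄)/(τ₀+τ_data), with τ₀=1/σ₀² and τ_data=n/σ².
Here τ₀ = 1/64.9 = 0.015408 and τ_data = 22/122.1 = 0.180180, so τ_n = 0.195588.
Rearranging for μ₀: μ₀ = (μ_n·τ_n − τ_data·x̄)/τ₀ = (35.4273·0.195588 − 0.180180·35.9) / 0.015408 = 0.460693/0.015408 ≈ 29.9.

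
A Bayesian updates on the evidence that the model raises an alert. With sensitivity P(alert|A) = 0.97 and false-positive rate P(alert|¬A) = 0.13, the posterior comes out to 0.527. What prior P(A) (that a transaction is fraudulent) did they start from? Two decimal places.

P(A) = 0.13

In odds form, posterior odds = prior odds × likelihood ratio, so prior odds = posterior odds ÷ LR.
Posterior odds = 0.527/(1−0.527) = 1.1142. LR = 0.97/0.13 = 7.4615.
Prior odds = 1.1142/7.4615 = 0.1493, so P(A) = 0.1493/(1+0.1493) ≈ 0.13.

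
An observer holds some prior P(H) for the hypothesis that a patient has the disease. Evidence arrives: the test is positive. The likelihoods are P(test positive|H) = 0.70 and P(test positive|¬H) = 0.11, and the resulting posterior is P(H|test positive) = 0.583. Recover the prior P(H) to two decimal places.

P(H) = 0.18

In odds form, posterior odds = prior odds × likelihood ratio, so prior odds = posterior odds ÷ LR.
Posterior odds = 0.583/(1−0.583) = 1.3981. LR = 0.70/0.11 = 6.3636.
Prior odds = 1.3981/6.3636 = 0.2197, so P(H) = 0.2197/(1+0.2197) ≈ 0.18.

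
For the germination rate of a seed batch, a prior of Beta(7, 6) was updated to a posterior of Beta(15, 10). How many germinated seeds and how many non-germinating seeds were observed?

A Beta(a, b) prior with s successes and f failures in binomial data gives a Beta(a+s, b+f) posterior.
Match parameters: s=15−7=8, f=10−6=4.

8 germinated seeds and 4 non-germinating seeds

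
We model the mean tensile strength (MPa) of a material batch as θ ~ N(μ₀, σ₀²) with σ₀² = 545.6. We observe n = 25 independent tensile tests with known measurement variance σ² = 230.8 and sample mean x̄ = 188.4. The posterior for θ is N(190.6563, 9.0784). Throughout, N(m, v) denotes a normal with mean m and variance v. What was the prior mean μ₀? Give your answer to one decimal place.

With known observation variance, the Normal–Normal posterior has precision τ_n = τ₀ + n/σ² and mean μ_n = (τ₀μ₀ + (n/σ²)x̄)/τ_n.
Here τ₀ = 1/545.6 = 0.001833 and τ_data = 25/230.8 = 0.108319, so τ_n = 0.110152.
Rearranging for μ₀: μ₀ = (μ_n·τ_n − τ_data·x̄)/τ₀ = (190.6563·0.110152 − 0.108319·188.4) / 0.001833 = 0.593873/0.001833 ≈ 324.0.

μ₀ = 324.0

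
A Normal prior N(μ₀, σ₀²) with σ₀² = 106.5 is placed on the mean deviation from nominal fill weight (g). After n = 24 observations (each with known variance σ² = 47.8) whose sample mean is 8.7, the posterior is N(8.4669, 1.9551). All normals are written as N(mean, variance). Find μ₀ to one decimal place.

The posterior mean is a precision-weighted average: μ_n = (τ₀μ₀ + τ_data·x̄)/(τ₀+τ_data), with τ₀=1/σ₀² and τ_data=n/σ².
Here τ₀ = 1/106.5 = 0.009390 and τ_data = 24/47.8 = 0.502092, so τ_n = 0.511482.
Rearranging for μ₀: μ₀ = (μ_n·τ_n − τ_data·x̄)/τ₀ = (8.4669·0.511482 − 0.502092·8.7) / 0.009390 = -0.037533/0.009390 ≈ -4.0.

μ₀ = -4.0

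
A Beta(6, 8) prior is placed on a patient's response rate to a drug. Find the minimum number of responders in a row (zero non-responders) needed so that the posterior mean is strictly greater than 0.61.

k = 7

After k responders and 0 non-responders the posterior is Beta(6+k, 8), with mean (6+k)/(6+8+k).
Set (6+k)/(14+k) > 0.61 and solve: k > (0.61·14 − 6)/(1 − 0.61) = 6.513.
The smallest integer exceeding 6.513 is 7, and checking k=7: (13)/(21) = 0.6190 > 0.61.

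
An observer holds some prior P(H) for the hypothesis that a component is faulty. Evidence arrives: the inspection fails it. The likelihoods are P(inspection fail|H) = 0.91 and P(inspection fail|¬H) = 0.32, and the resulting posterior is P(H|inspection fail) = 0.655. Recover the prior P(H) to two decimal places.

P(H) = 0.40

In odds form, posterior odds = prior odds × likelihood ratio, so prior odds = posterior odds ÷ LR.
Posterior odds = 0.655/(1−0.655) = 1.8986. LR = 0.91/0.32 = 2.8438.
Prior odds = 1.8986/2.8438 = 0.6676, so P(H) = 0.6676/(1+0.6676) ≈ 0.40.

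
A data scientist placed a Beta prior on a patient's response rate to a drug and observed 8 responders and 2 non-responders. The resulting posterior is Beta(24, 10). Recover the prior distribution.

Beta(16, 8)

A Beta(a, b) prior with s successes and f failures in binomial data gives a Beta(a+s, b+f) posterior.
Subtract the data counts: 24−8=16, 10−2=8.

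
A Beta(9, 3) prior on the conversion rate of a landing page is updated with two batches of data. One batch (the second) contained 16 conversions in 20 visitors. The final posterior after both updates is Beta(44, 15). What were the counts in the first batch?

19 conversions and 8 bounces

Because Beta–binomial updating is additive in the counts, the combined data contributed (α_post−α_prior, β_post−β_prior) successes and failures.
Total across both batches: 44−9=35 conversions, 15−3=12 bounces.
Subtract the second batch: 35−16=19 conversions and 12−4=8 bounces.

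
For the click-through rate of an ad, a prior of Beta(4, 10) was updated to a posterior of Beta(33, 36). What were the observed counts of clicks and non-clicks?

Under Beta–binomial conjugacy the posterior parameters are (α+s, β+f).
Match parameters: s=33−4=29, f=36−10=26.

29 clicks and 26 non-clicks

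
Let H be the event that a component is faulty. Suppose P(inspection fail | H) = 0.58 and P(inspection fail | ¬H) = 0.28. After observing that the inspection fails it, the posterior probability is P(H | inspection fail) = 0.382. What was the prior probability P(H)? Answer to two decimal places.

In odds form, posterior odds = prior odds × likelihood ratio, so prior odds = posterior odds ÷ LR.
Posterior odds = 0.382/(1−0.382) = 0.6181. LR = 0.58/0.28 = 2.0714.
Prior odds = 0.6181/2.0714 = 0.2984, so P(H) = 0.2984/(1+0.2984) ≈ 0.23.

P(H) = 0.23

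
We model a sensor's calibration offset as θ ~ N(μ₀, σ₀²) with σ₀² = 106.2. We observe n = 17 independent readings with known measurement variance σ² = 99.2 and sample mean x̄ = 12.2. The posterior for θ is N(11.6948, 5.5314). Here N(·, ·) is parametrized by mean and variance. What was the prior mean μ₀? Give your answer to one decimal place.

μ₀ = 2.5

The posterior mean is a precision-weighted average: μ_n = (τ₀μ₀ + τ_data·x̄)/(τ₀+τ_data), with τ₀=1/σ₀² and τ_data=n/σ².
Here τ₀ = 1/106.2 = 0.009416 and τ_data = 17/99.2 = 0.171371, so τ_n = 0.180787.
Rearranging for μ₀: μ₀ = (μ_n·τ_n − τ_data·x̄)/τ₀ = (11.6948·0.180787 − 0.171371·12.2) / 0.009416 = 0.023542/0.009416 ≈ 2.5.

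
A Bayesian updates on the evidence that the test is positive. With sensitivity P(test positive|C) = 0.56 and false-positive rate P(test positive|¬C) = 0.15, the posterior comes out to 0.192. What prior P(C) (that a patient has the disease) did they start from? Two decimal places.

In odds form, posterior odds = prior odds × likelihood ratio, so prior odds = posterior odds ÷ LR.
Posterior odds = 0.192/(1−0.192) = 0.2376. LR = 0.56/0.15 = 3.7333.
Prior odds = 0.2376/3.7333 = 0.0636, so P(C) = 0.0636/(1+0.0636) ≈ 0.06.

P(C) = 0.06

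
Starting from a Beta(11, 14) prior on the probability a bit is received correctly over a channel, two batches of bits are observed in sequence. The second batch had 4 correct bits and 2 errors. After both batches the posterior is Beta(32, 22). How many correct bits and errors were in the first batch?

Sequential conjugate updates are equivalent to a single update on the pooled data, so total successes = posterior α − prior α and total failures = posterior β − prior β.
Total across both batches: 32−11=21 correct bits, 22−14=8 errors.
Subtract the second batch: 21−4=17 correct bits and 8−2=6 errors.

17 correct bits and 6 errors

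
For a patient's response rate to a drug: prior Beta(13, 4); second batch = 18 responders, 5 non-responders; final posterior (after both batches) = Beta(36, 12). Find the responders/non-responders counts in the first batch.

Because Beta–binomial updating is additive in the counts, the combined data contributed (α_post−α_prior, β_post−β_prior) successes and failures.
Total across both batches: 36−13=23 responders, 12−4=8 non-responders.
Subtract the second batch: 23−18=5 responders and 8−5=3 non-responders.

5 responders and 3 non-responders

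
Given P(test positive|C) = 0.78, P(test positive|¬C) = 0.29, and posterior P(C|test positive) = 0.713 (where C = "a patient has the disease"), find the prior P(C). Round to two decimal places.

P(C) = 0.48

Bayes' rule in odds form gives O(C|E) = O(C)·[P(E|C)/P(E|¬C)], hence O(C) = O(C|E)/LR.
Posterior odds = 0.713/(1−0.713) = 2.4843. LR = 0.78/0.29 = 2.6897.
Prior odds = 2.4843/2.6897 = 0.9236, so P(C) = 0.9236/(1+0.9236) ≈ 0.48.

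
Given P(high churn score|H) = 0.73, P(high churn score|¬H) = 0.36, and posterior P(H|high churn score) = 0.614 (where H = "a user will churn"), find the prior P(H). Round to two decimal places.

P(H) = 0.44

In odds form, posterior odds = prior odds × likelihood ratio, so prior odds = posterior odds ÷ LR.
Posterior odds = 0.614/(1−0.614) = 1.5907. LR = 0.73/0.36 = 2.0278.
Prior odds = 1.5907/2.0278 = 0.7844, so P(H) = 0.7844/(1+0.7844) ≈ 0.44.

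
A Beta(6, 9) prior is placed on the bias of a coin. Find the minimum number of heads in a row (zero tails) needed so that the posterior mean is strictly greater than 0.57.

After k heads and 0 tails the posterior is Beta(6+k, 9), with mean (6+k)/(6+9+k).
Set (6+k)/(15+k) > 0.57 and solve: k > (0.57·15 − 6)/(1 − 0.57) = 5.930.
The smallest integer exceeding 5.930 is 6, and checking k=6: (12)/(21) = 0.5714 > 0.57.

k = 6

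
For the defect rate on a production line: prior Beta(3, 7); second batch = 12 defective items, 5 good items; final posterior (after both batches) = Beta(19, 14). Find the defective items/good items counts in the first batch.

Sequential conjugate updates are equivalent to a single update on the pooled data, so total successes = posterior α − prior α and total failures = posterior β − prior β.
Total across both batches: 19−3=16 defective items, 14−7=7 good items.
Subtract the second batch: 16−12=4 defective items and 7−5=2 good items.

4 defective items and 2 good items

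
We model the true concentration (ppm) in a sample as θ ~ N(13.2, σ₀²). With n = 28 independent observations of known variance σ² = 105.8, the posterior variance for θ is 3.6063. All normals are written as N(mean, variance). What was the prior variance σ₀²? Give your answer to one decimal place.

For the Normal–Normal model with known σ², precisions add: τ_n = τ₀ + n/σ².
So 1/σ₀² = 1/3.6063 − 28/105.8 = 0.277293 − 0.264650 = 0.012643.
Hence σ₀² = 1/0.012643 ≈ 79.1.

σ₀² = 79.1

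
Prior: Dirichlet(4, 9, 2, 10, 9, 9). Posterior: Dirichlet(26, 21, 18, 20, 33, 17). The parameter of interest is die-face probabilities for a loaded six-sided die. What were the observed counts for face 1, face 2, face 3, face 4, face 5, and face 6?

counts (22, 12, 16, 10, 24, 8)

For a Dirichlet(α) prior with multinomial counts c, the posterior is Dirichlet(α + c) componentwise.
Counts are posterior − prior componentwise: 26−4=22, 21−9=12, 18−2=16, 20−10=10, 33−9=24, 17−9=8.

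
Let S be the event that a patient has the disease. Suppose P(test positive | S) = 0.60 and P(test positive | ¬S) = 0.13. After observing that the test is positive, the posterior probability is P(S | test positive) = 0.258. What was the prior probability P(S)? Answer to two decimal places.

P(S) = 0.07

In odds form, posterior odds = prior odds × likelihood ratio, so prior odds = posterior odds ÷ LR.
Posterior odds = 0.258/(1−0.258) = 0.3477. LR = 0.60/0.13 = 4.6154.
Prior odds = 0.3477/4.6154 = 0.0753, so P(S) = 0.0753/(1+0.0753) ≈ 0.07.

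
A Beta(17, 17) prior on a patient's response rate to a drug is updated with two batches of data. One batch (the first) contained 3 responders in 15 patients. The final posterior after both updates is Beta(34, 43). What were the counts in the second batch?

Sequential conjugate updates are equivalent to a single update on the pooled data, so total successes = posterior α − prior α and total failures = posterior β − prior β.
Total across both batches: 34−17=17 responders, 43−17=26 non-responders.
Subtract the first batch: 17−3=14 responders and 26−12=14 non-responders.

14 responders and 14 non-responders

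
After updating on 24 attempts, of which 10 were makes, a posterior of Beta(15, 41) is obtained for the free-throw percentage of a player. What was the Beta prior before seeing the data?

A Beta(a, b) prior with s successes and f failures in binomial data gives a Beta(a+s, b+f) posterior.
So a = 15 − 10 = 5 and b = 41 − 14 = 27.

Beta(5, 27)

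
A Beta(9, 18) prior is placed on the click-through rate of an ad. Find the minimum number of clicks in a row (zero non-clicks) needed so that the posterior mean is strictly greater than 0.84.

After k clicks and 0 non-clicks the posterior is Beta(9+k, 18), with mean (9+k)/(9+18+k).
Set (9+k)/(27+k) > 0.84 and solve: k > (0.84·27 − 9)/(1 − 0.84) = 85.500.
The smallest integer exceeding 85.500 is 86, and checking k=86: (95)/(113) = 0.8407 > 0.84.

k = 86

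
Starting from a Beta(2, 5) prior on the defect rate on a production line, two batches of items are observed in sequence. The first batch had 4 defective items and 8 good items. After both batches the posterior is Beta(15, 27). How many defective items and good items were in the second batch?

Because Beta–binomial updating is additive in the counts, the combined data contributed (α_post−α_prior, β_post−β_prior) successes and failures.
Total across both batches: 15−2=13 defective items, 27−5=22 good items.
Subtract the first batch: 13−4=9 defective items and 22−8=14 good items.

9 defective items and 14 good items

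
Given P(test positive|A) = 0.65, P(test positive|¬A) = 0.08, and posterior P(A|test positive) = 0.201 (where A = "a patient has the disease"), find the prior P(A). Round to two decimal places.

P(A) = 0.03

Bayes' rule in odds form gives O(A|E) = O(A)·[P(E|A)/P(E|¬A)], hence O(A) = O(A|E)/LR.
Posterior odds = 0.201/(1−0.201) = 0.2516. LR = 0.65/0.08 = 8.1250.
Prior odds = 0.2516/8.1250 = 0.0310, so P(A) = 0.0310/(1+0.0310) ≈ 0.03.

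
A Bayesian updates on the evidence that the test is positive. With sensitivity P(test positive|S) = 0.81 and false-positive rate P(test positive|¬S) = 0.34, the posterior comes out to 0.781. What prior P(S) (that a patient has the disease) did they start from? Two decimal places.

In odds form, posterior odds = prior odds × likelihood ratio, so prior odds = posterior odds ÷ LR.
Posterior odds = 0.781/(1−0.781) = 3.5662. LR = 0.81/0.34 = 2.3824.
Prior odds = 3.5662/2.3824 = 1.4969, so P(S) = 1.4969/(1+1.4969) ≈ 0.60.

P(S) = 0.60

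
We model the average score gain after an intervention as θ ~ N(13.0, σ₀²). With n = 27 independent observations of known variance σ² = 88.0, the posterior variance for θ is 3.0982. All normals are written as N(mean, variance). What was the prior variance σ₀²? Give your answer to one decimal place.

σ₀² = 62.7

For the Normal–Normal model with known σ², precisions add: τ_n = τ₀ + n/σ².
So 1/σ₀² = 1/3.0982 − 27/88.0 = 0.322768 − 0.306818 = 0.015950.
Hence σ₀² = 1/0.015950 ≈ 62.7.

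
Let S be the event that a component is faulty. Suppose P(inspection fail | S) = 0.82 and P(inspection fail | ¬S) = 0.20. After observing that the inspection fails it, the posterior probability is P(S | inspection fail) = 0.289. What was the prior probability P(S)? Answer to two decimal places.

P(S) = 0.09

Bayes' rule in odds form gives O(S|E) = O(S)·[P(E|S)/P(E|¬S)], hence O(S) = O(S|E)/LR.
Posterior odds = 0.289/(1−0.289) = 0.4065. LR = 0.82/0.20 = 4.1000.
Prior odds = 0.4065/4.1000 = 0.0991, so P(S) = 0.0991/(1+0.0991) ≈ 0.09.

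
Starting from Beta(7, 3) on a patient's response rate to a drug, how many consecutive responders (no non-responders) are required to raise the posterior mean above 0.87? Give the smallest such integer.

k = 14

After k responders and 0 non-responders the posterior is Beta(7+k, 3), with mean (7+k)/(7+3+k).
Set (7+k)/(10+k) > 0.87 and solve: k > (0.87·10 − 7)/(1 − 0.87) = 13.077.
The smallest integer exceeding 13.077 is 14.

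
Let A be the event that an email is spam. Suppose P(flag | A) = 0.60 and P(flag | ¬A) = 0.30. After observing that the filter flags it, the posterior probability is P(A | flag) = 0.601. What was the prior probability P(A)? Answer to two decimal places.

P(A) = 0.43

In odds form, posterior odds = prior odds × likelihood ratio, so prior odds = posterior odds ÷ LR.
Posterior odds = 0.601/(1−0.601) = 1.5063. LR = 0.60/0.30 = 2.0000.
Prior odds = 1.5063/2.0000 = 0.7531, so P(A) = 0.7531/(1+0.7531) ≈ 0.43.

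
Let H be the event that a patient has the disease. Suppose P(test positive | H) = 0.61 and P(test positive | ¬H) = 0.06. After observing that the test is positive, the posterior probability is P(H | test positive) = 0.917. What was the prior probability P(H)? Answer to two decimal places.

Bayes' rule in odds form gives O(H|E) = O(H)·[P(E|H)/P(E|¬H)], hence O(H) = O(H|E)/LR.
Posterior odds = 0.917/(1−0.917) = 11.0482. LR = 0.61/0.06 = 10.1667.
Prior odds = 11.0482/10.1667 = 1.0867, so P(H) = 1.0867/(1+1.0867) ≈ 0.52.

P(H) = 0.52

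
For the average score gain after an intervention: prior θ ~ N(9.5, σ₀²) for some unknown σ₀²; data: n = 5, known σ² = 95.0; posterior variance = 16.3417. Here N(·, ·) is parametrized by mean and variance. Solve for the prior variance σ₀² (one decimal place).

Posterior precision equals prior precision plus data precision: 1/σ_n² = 1/σ₀² + n/σ².
So 1/σ₀² = 1/16.3417 − 5/95.0 = 0.061193 − 0.052632 = 0.008561.
Hence σ₀² = 1/0.008561 ≈ 116.8.

σ₀² = 116.8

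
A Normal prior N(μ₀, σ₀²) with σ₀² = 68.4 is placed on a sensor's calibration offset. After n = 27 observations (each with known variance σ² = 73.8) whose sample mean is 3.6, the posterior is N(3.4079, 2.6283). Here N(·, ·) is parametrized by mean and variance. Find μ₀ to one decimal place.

The posterior mean is a precision-weighted average: μ_n = (τ₀μ₀ + τ_data·x̄)/(τ₀+τ_data), with τ₀=1/σ₀² and τ_data=n/σ².
Here τ₀ = 1/68.4 = 0.014620 and τ_data = 27/73.8 = 0.365854, so τ_n = 0.380474.
Rearranging for μ₀: μ₀ = (μ_n·τ_n − τ_data·x̄)/τ₀ = (3.4079·0.380474 − 0.365854·3.6) / 0.014620 = -0.020457/0.014620 ≈ -1.4.

μ₀ = -1.4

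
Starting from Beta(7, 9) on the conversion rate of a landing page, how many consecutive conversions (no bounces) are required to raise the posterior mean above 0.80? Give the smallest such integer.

After k conversions and 0 bounces the posterior is Beta(7+k, 9), with mean (7+k)/(7+9+k).
Set (7+k)/(16+k) > 0.80 and solve: k > (0.80·16 − 7)/(1 − 0.80) = 29.000.
The smallest integer exceeding 29.000 is 30.

k = 30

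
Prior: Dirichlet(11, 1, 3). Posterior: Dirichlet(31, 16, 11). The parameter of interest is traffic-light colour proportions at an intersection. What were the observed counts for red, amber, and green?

For a Dirichlet(α) prior with multinomial counts c, the posterior is Dirichlet(α + c) componentwise.
Counts are posterior − prior componentwise: 31−11=20, 16−1=15, 11−3=8.

counts (20, 15, 8)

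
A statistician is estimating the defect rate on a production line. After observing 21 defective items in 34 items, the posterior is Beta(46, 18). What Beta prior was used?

Beta(25, 5)

Under Beta–binomial conjugacy the posterior parameters are (α+s, β+f).
Subtract the data counts: 46−21=25, 18−13=5.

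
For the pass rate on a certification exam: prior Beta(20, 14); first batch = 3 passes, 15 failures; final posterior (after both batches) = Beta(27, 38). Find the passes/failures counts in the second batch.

Sequential conjugate updates are equivalent to a single update on the pooled data, so total successes = posterior α − prior α and total failures = posterior β − prior β.
Total across both batches: 27−20=7 passes, 38−14=24 failures.
Subtract the first batch: 7−3=4 passes and 24−15=9 failures.

4 passes and 9 failures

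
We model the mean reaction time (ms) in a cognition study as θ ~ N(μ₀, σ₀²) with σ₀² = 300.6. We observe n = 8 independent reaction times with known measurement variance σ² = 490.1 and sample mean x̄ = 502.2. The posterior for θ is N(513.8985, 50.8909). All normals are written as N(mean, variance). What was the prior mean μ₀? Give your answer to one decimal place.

With known observation variance, the Normal–Normal posterior has precision τ_n = τ₀ + n/σ² and mean μ_n = (τ₀μ₀ + (n/σ²)x̄)/τ_n.
Here τ₀ = 1/300.6 = 0.003327 and τ_data = 8/490.1 = 0.016323, so τ_n = 0.019650.
Rearranging for μ₀: μ₀ = (μ_n·τ_n − τ_data·x̄)/τ₀ = (513.8985·0.019650 − 0.016323·502.2) / 0.003327 = 1.900695/0.003327 ≈ 571.3.

μ₀ = 571.3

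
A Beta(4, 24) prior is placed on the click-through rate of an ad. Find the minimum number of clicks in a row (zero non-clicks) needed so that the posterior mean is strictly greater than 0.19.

k = 2

After k clicks and 0 non-clicks the posterior is Beta(4+k, 24), with mean (4+k)/(4+24+k).
Set (4+k)/(28+k) > 0.19 and solve: k > (0.19·28 − 4)/(1 − 0.19) = 1.630.
The smallest integer exceeding 1.630 is 2.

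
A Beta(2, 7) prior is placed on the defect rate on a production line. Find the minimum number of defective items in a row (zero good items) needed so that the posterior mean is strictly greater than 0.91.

After k defective items and 0 good items the posterior is Beta(2+k, 7), with mean (2+k)/(2+7+k).
Set (2+k)/(9+k) > 0.91 and solve: k > (0.91·9 − 2)/(1 − 0.91) = 68.778.
The smallest integer exceeding 68.778 is 69.

k = 69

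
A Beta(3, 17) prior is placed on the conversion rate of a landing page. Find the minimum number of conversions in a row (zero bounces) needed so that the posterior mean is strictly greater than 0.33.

After k conversions and 0 bounces the posterior is Beta(3+k, 17), with mean (3+k)/(3+17+k).
Set (3+k)/(20+k) > 0.33 and solve: k > (0.33·20 − 3)/(1 − 0.33) = 5.373.
The smallest integer exceeding 5.373 is 6.

k = 6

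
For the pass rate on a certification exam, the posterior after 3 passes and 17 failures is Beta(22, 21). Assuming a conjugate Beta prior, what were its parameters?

A Beta(a, b) prior with s successes and f failures in binomial data gives a Beta(a+s, b+f) posterior.
So a = 22 − 3 = 19 and b = 21 − 17 = 4.

Beta(19, 4)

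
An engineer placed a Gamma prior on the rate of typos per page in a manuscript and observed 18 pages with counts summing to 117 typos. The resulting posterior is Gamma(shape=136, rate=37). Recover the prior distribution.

A Gamma(α, β) prior (rate parametrization) on a Poisson rate with n observations summing to S gives posterior Gamma(α+S, β+n).
So α = 136 − 117 = 19 and β = 37 − 18 = 19.

Gamma(shape=19, rate=19)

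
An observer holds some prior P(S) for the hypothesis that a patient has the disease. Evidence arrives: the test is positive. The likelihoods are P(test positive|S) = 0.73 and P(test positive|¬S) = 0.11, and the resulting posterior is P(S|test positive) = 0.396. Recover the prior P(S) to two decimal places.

In odds form, posterior odds = prior odds × likelihood ratio, so prior odds = posterior odds ÷ LR.
Posterior odds = 0.396/(1−0.396) = 0.6556. LR = 0.73/0.11 = 6.6364.
Prior odds = 0.6556/6.6364 = 0.0988, so P(S) = 0.0988/(1+0.0988) ≈ 0.09.

P(S) = 0.09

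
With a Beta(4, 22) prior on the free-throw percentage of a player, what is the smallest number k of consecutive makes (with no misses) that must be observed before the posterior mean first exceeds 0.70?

After k makes and 0 misses the posterior is Beta(4+k, 22), with mean (4+k)/(4+22+k).
Set (4+k)/(26+k) > 0.70 and solve: k > (0.70·26 − 4)/(1 − 0.70) = 47.333.
The smallest integer exceeding 47.333 is 48.

k = 48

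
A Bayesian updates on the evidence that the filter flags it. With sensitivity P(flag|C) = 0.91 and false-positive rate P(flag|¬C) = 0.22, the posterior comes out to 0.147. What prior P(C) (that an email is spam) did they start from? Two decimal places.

P(C) = 0.04

In odds form, posterior odds = prior odds × likelihood ratio, so prior odds = posterior odds ÷ LR.
Posterior odds = 0.147/(1−0.147) = 0.1723. LR = 0.91/0.22 = 4.1364.
Prior odds = 0.1723/4.1364 = 0.0417, so P(C) = 0.0417/(1+0.0417) ≈ 0.04.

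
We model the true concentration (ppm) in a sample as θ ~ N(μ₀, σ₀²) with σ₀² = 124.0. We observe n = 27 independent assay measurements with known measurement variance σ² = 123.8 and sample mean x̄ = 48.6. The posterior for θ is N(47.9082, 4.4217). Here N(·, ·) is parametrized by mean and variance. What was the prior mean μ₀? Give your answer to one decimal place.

μ₀ = 29.2

With known observation variance, the Normal–Normal posterior has precision τ_n = τ₀ + n/σ² and mean μ_n = (τ₀μ₀ + (n/σ²)x̄)/τ_n.
Here τ₀ = 1/124.0 = 0.008065 and τ_data = 27/123.8 = 0.218094, so τ_n = 0.226159.
Rearranging for μ₀: μ₀ = (μ_n·τ_n − τ_data·x̄)/τ₀ = (47.9082·0.226159 − 0.218094·48.6) / 0.008065 = 0.235502/0.008065 ≈ 29.2.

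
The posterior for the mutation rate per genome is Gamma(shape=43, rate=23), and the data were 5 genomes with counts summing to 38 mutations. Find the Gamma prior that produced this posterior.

Gamma(shape=5, rate=18)

A Gamma(α, β) prior (rate parametrization) on a Poisson rate with n observations summing to S gives posterior Gamma(α+S, β+n).
So α = 43 − 38 = 5 and β = 23 − 5 = 18.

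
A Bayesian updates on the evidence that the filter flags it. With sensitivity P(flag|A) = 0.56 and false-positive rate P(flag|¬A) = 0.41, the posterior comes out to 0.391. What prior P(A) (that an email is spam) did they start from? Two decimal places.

In odds form, posterior odds = prior odds × likelihood ratio, so prior odds = posterior odds ÷ LR.
Posterior odds = 0.391/(1−0.391) = 0.6420. LR = 0.56/0.41 = 1.3659.
Prior odds = 0.6420/1.3659 = 0.4700, so P(A) = 0.4700/(1+0.4700) ≈ 0.32.

P(A) = 0.32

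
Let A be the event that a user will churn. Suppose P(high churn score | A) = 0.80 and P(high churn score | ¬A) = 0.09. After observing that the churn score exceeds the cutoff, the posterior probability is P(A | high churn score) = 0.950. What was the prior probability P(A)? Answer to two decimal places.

In odds form, posterior odds = prior odds × likelihood ratio, so prior odds = posterior odds ÷ LR.
Posterior odds = 0.950/(1−0.950) = 19.0000. LR = 0.80/0.09 = 8.8889.
Prior odds = 19.0000/8.8889 = 2.1375, so P(A) = 2.1375/(1+2.1375) ≈ 0.68.

P(A) = 0.68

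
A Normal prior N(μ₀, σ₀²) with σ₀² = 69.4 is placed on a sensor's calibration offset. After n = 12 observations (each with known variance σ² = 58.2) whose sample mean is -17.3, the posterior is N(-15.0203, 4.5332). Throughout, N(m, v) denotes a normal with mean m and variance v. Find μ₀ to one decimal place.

With known observation variance, the Normal–Normal posterior has precision τ_n = τ₀ + n/σ² and mean μ_n = (τ₀μ₀ + (n/σ²)x̄)/τ_n.
Here τ₀ = 1/69.4 = 0.014409 and τ_data = 12/58.2 = 0.206186, so τ_n = 0.220595.
Rearranging for μ₀: μ₀ = (μ_n·τ_n − τ_data·x̄)/τ₀ = (-15.0203·0.220595 − 0.206186·-17.3) / 0.014409 = 0.253615/0.014409 ≈ 17.6.

μ₀ = 17.6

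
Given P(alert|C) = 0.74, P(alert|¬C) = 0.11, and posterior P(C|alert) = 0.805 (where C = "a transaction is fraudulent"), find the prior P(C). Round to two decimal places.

P(C) = 0.38

In odds form, posterior odds = prior odds × likelihood ratio, so prior odds = posterior odds ÷ LR.
Posterior odds = 0.805/(1−0.805) = 4.1282. LR = 0.74/0.11 = 6.7273.
Prior odds = 4.1282/6.7273 = 0.6136, so P(C) = 0.6136/(1+0.6136) ≈ 0.38.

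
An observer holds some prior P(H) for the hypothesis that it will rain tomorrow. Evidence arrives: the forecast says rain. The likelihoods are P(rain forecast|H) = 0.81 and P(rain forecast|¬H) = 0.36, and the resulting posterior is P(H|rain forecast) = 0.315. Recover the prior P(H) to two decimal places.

P(H) = 0.17

Bayes' rule in odds form gives O(H|E) = O(H)·[P(E|H)/P(E|¬H)], hence O(H) = O(H|E)/LR.
Posterior odds = 0.315/(1−0.315) = 0.4599. LR = 0.81/0.36 = 2.2500.
Prior odds = 0.4599/2.2500 = 0.2044, so P(H) = 0.2044/(1+0.2044) ≈ 0.17.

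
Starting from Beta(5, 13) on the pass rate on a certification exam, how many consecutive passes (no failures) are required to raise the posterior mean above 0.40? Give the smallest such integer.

After k passes and 0 failures the posterior is Beta(5+k, 13), with mean (5+k)/(5+13+k).
Set (5+k)/(18+k) > 0.40 and solve: k > (0.40·18 − 5)/(1 − 0.40) = 3.667.
The smallest integer exceeding 3.667 is 4.

k = 4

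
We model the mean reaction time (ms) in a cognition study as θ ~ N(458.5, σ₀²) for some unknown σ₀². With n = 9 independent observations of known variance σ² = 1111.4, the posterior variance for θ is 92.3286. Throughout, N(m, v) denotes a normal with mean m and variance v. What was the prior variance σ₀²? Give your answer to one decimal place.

σ₀² = 365.9

Posterior precision equals prior precision plus data precision: 1/σ_n² = 1/σ₀² + n/σ².
So 1/σ₀² = 1/92.3286 − 9/1111.4 = 0.010831 − 0.008098 = 0.002733.
Hence σ₀² = 1/0.002733 ≈ 365.9.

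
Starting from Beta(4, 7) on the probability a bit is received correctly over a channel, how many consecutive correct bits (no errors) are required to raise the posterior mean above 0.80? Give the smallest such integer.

k = 25

After k correct bits and 0 errors the posterior is Beta(4+k, 7), with mean (4+k)/(4+7+k).
Set (4+k)/(11+k) > 0.80 and solve: k > (0.80·11 − 4)/(1 − 0.80) = 24.000.
The smallest integer exceeding 24.000 is 25.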